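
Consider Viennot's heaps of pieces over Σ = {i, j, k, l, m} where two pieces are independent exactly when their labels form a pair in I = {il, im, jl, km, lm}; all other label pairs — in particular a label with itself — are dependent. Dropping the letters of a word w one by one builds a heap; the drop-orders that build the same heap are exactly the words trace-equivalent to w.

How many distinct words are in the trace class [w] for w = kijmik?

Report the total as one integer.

3

piece 0:k — minimal
piece 1:i rests on {0:k}
piece 2:j rests on {1:i}
piece 3:m rests on {2:j}
piece 4:i rests on {2:j}
piece 5:k rests on {4:i}
minimal pieces: {0:k}
ways to finish when only these pieces remain (= sum over removing one remaining piece with nothing left below it):
  1 left: {3}→1  {5}→1
  2 left: {3,5}→2  {4,5}→1
  3 left: {3,4,5}→3
  4 left: {2,3,4,5}→3
  placing 0:k first → 3 extensions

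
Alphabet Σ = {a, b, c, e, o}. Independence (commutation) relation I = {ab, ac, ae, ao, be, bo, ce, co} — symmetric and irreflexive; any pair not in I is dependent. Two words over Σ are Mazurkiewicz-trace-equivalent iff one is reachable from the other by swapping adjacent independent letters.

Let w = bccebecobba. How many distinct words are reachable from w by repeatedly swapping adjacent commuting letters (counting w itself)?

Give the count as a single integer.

1320

#0=b has no predecessor
#1=c depends on [0:b]
#2=c depends on [1:c]
#3=e has no predecessor
#4=b depends on [2:c]
#5=e depends on [3:e]
#6=c depends on [4:b]
#7=o depends on [5:e]
#8=b depends on [6:c]
#9=b depends on [8:b]
#10=a has no predecessor
sources: [0:b, 3:e, 10:a]
N(rest) = Σ N(rest − s) over sources s of rest; N(one piece) = 1:
  size 1 → [7]=1  [9]=1  [10]=1
  size 2 → [5,7]=1  [7,9]=2  [7,10]=2  [8,9]=1  [9,10]=2
  size 3 → [3,5,7]=1  [5,7,9]=3  [5,7,10]=3  [6,8,9]=1  [7,8,9]=3  [7,9,10]=6  [8,9,10]=3
  size 4 → [3,5,7,9]=4  [3,5,7,10]=4  [4,6,8,9]=1  [5,7,8,9]=6  [5,7,9,10]=12  [6,7,8,9]=4  [6,8,9,10]=4  [7,8,9,10]=12
  size 5 → [2,4,6,8,9]=1  [3,5,7,8,9]=10  [3,5,7,9,10]=20  [4,6,7,8,9]=5  [4,6,8,9,10]=5  [5,6,7,8,9]=10  [5,7,8,9,10]=30  [6,7,8,9,10]=20
  size 6 → [1,2,4,6,8,9]=1  [2,4,6,7,8,9]=6  [2,4,6,8,9,10]=6  [3,5,6,7,8,9]=20  [3,5,7,8,9,10]=60  [4,5,6,7,8,9]=15  [4,6,7,8,9,10]=30  [5,6,7,8,9,10]=60
  size 7 → [0,1,2,4,6,8,9]=1  [1,2,4,6,7,8,9]=7  [1,2,4,6,8,9,10]=7  [2,4,5,6,7,8,9]=21  [2,4,6,7,8,9,10]=42  [3,4,5,6,7,8,9]=35  [3,5,6,7,8,9,10]=140  [4,5,6,7,8,9,10]=105
  size 8 → [0,1,2,4,6,7,8,9]=8  [0,1,2,4,6,8,9,10]=8  [1,2,4,5,6,7,8,9]=28  [1,2,4,6,7,8,9,10]=56  [2,3,4,5,6,7,8,9]=56  [2,4,5,6,7,8,9,10]=168  [3,4,5,6,7,8,9,10]=280
  size 9 → [0,1,2,4,5,6,7,8,9]=36  [0,1,2,4,6,7,8,9,10]=72  [1,2,3,4,5,6,7,8,9]=84  [1,2,4,5,6,7,8,9,10]=252  [2,3,4,5,6,7,8,9,10]=504
  first=0(b) contributes 840
  first=3(e) contributes 360
  first=10(a) contributes 120
|[w]| = 1320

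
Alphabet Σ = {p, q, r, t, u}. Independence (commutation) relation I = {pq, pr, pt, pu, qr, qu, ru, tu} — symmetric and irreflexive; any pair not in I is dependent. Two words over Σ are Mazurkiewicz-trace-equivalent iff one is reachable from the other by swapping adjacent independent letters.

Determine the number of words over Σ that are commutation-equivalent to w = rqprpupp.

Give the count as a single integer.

840

#0=r has no predecessor
#1=q has no predecessor
#2=p has no predecessor
#3=r depends on [0:r]
#4=p depends on [2:p]
#5=u has no predecessor
#6=p depends on [4:p]
#7=p depends on [6:p]
sources: [0:r, 1:q, 2:p, 5:u]
N(rest) = Σ N(rest − s) over sources s of rest; N(one piece) = 1:
  size 1 → [1]=1  [3]=1  [5]=1  [7]=1
  size 2 → [0,3]=1  [1,3]=2  [1,5]=2  [1,7]=2  [3,5]=2  [3,7]=2  [5,7]=2  [6,7]=1
  size 3 → [0,1,3]=3  [0,3,5]=3  [0,3,7]=3  [1,3,5]=6  [1,3,7]=6  [1,5,7]=6  [1,6,7]=3  [3,5,7]=6  [3,6,7]=3  [4,6,7]=1  [5,6,7]=3
  size 4 → [0,1,3,5]=12  [0,1,3,7]=12  [0,3,5,7]=12  [0,3,6,7]=6  [1,3,5,7]=24  [1,3,6,7]=12  [1,4,6,7]=4  [1,5,6,7]=12  [2,4,6,7]=1  [3,4,6,7]=4  [3,5,6,7]=12  [4,5,6,7]=4
  size 5 → [0,1,3,5,7]=60  [0,1,3,6,7]=30  [0,3,4,6,7]=10  [0,3,5,6,7]=30  [1,2,4,6,7]=5  [1,3,4,6,7]=20  [1,3,5,6,7]=60  [1,4,5,6,7]=20  [2,3,4,6,7]=5  [2,4,5,6,7]=5  [3,4,5,6,7]=20
  size 6 → [0,1,3,4,6,7]=60  [0,1,3,5,6,7]=180  [0,2,3,4,6,7]=15  [0,3,4,5,6,7]=60  [1,2,3,4,6,7]=30  [1,2,4,5,6,7]=30  [1,3,4,5,6,7]=120  [2,3,4,5,6,7]=30
  first=0(r) contributes 210
  first=1(q) contributes 105
  first=2(p) contributes 420
  first=5(u) contributes 105
|[w]| = 840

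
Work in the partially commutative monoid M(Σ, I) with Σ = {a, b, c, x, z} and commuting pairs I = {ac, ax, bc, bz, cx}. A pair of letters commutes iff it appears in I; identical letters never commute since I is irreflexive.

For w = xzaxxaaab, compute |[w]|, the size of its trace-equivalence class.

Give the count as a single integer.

piece 0:x — minimal
piece 1:z rests on {0:x}
piece 2:a rests on {1:z}
piece 3:x rests on {1:z}
piece 4:x rests on {3:x}
piece 5:a rests on {2:a}
piece 6:a rests on {5:a}
piece 7:a rests on {6:a}
piece 8:b rests on {4:x, 7:a}
minimal pieces: {0:x}
ways to finish when only these pieces remain (= sum over removing one remaining piece with nothing left below it):
  1 left: {8}→1
  2 left: {4,8}→1  {7,8}→1
  3 left: {3,4,8}→1  {4,7,8}→2  {6,7,8}→1
  4 left: {3,4,7,8}→3  {4,6,7,8}→3  {5,6,7,8}→1
  5 left: {2,5,6,7,8}→1  {3,4,6,7,8}→6  {4,5,6,7,8}→4
  6 left: {2,4,5,6,7,8}→5  {3,4,5,6,7,8}→10
  7 left: {2,3,4,5,6,7,8}→15
  placing 0:x first → 15 extensions

15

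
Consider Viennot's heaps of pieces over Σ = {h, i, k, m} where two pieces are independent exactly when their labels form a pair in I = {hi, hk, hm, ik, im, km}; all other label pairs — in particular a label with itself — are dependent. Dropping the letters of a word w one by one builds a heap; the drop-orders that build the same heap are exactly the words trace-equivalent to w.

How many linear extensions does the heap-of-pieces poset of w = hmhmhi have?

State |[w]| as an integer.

60

#0=h has no predecessor
#1=m has no predecessor
#2=h depends on [0:h]
#3=m depends on [1:m]
#4=h depends on [2:h]
#5=i has no predecessor
sources: [0:h, 1:m, 5:i]
N(rest) = Σ N(rest − s) over sources s of rest; N(one piece) = 1:
  size 1 → [3]=1  [4]=1  [5]=1
  size 2 → [1,3]=1  [2,4]=1  [3,4]=2  [3,5]=2  [4,5]=2
  size 3 → [0,2,4]=1  [1,3,4]=3  [1,3,5]=3  [2,3,4]=3  [2,4,5]=3  [3,4,5]=6
  size 4 → [0,2,3,4]=4  [0,2,4,5]=4  [1,2,3,4]=6  [1,3,4,5]=12  [2,3,4,5]=12
  first=0(h) contributes 30
  first=1(m) contributes 20
  first=5(i) contributes 10
|[w]| = 60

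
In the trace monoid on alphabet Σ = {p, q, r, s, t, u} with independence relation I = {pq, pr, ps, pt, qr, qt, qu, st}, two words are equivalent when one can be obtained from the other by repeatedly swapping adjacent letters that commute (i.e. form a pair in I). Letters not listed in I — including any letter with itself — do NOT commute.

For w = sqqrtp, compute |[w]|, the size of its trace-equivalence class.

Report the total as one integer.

piece 0:s — minimal
piece 1:q rests on {0:s}
piece 2:q rests on {1:q}
piece 3:r rests on {0:s}
piece 4:t rests on {3:r}
piece 5:p — minimal
minimal pieces: {0:s, 5:p}
ways to finish when only these pieces remain (= sum over removing one remaining piece with nothing left below it):
  1 left: {2}→1  {4}→1  {5}→1
  2 left: {1,2}→1  {2,4}→2  {2,5}→2  {3,4}→1  {4,5}→2
  3 left: {1,2,4}→3  {1,2,5}→3  {2,3,4}→3  {2,4,5}→6  {3,4,5}→3
  4 left: {1,2,3,4}→6  {1,2,4,5}→12  {2,3,4,5}→12
  placing 0:s first → 30 extensions
  placing 5:p first → 6 extensions
total linear extensions = 36

36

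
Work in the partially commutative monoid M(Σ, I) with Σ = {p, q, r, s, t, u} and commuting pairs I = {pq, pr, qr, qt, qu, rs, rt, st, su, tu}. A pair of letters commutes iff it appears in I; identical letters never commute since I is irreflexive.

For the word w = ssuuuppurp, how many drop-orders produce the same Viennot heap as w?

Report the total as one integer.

20

drop 0:s onto floor
drop 1:s onto {0:s}
drop 2:u onto floor
drop 3:u onto {2:u}
drop 4:u onto {3:u}
drop 5:p onto {1:s, 4:u}
drop 6:p onto {5:p}
drop 7:u onto {6:p}
drop 8:r onto {7:u}
drop 9:p onto {7:u}
ground layer = {0:s, 2:u}
drop-orders for the pieces not yet dropped (sum over which currently-grounded one goes next):
  1 to go: {8} 1  {9} 1
  2 to go: {8,9} 2
  3 to go: {7,8,9} 2
  4 to go: {6,7,8,9} 2
  5 to go: {5,6,7,8,9} 2
  6 to go: {1,5,6,7,8,9} 2  {4,5,6,7,8,9} 2
  7 to go: {0,1,5,6,7,8,9} 2  {1,4,5,6,7,8,9} 4  {3,4,5,6,7,8,9} 2
  8 to go: {0,1,4,5,6,7,8,9} 6  {1,3,4,5,6,7,8,9} 6  {2,3,4,5,6,7,8,9} 2
  if 0:s drops first: 8 orders
  if 2:u drops first: 12 orders
heap linearizations: 20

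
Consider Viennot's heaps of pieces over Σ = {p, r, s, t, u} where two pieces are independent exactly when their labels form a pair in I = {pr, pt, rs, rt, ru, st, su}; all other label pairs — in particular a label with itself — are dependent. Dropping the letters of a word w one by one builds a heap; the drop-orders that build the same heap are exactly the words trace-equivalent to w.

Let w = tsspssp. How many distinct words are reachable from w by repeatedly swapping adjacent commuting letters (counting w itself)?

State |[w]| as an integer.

7

0(t) covers ∅
1(s) covers ∅
2(s) covers 1:s
3(p) covers 2:s
4(s) covers 3:p
5(s) covers 4:s
6(p) covers 5:s
floor of heap: 0:t, 1:s
completions by unplaced set U, small U first (add the entries for U minus each lowest piece of U):
  |U|=1: {0}:1  {6}:1
  |U|=2: {0,6}:2  {5,6}:1
  |U|=3: {0,5,6}:3  {4,5,6}:1
  |U|=4: {0,4,5,6}:4  {3,4,5,6}:1
  |U|=5: {0,3,4,5,6}:5  {2,3,4,5,6}:1
  start at 0(t): 1
  start at 1(s): 6
sum over floor = 7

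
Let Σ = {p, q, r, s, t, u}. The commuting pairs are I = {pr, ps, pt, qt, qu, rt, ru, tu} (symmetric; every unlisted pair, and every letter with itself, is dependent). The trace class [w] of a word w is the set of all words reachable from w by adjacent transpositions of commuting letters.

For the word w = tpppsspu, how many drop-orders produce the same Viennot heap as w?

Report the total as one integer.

35

drop 0:t onto floor
drop 1:p onto floor
drop 2:p onto {1:p}
drop 3:p onto {2:p}
drop 4:s onto {0:t}
drop 5:s onto {4:s}
drop 6:p onto {3:p}
drop 7:u onto {5:s, 6:p}
ground layer = {0:t, 1:p}
drop-orders for the pieces not yet dropped (sum over which currently-grounded one goes next):
  1 to go: {7} 1
  2 to go: {5,7} 1  {6,7} 1
  3 to go: {3,6,7} 1  {4,5,7} 1  {5,6,7} 2
  4 to go: {0,4,5,7} 1  {2,3,6,7} 1  {3,5,6,7} 3  {4,5,6,7} 3
  5 to go: {0,4,5,6,7} 4  {1,2,3,6,7} 1  {2,3,5,6,7} 4  {3,4,5,6,7} 6
  6 to go: {0,3,4,5,6,7} 10  {1,2,3,5,6,7} 5  {2,3,4,5,6,7} 10
  if 0:t drops first: 15 orders
  if 1:p drops first: 20 orders
heap linearizations: 35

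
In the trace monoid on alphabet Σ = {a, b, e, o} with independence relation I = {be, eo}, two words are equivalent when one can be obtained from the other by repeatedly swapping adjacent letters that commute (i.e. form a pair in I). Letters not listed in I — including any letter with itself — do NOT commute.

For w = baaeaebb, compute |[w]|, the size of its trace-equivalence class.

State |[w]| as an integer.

#0=b has no predecessor
#1=a depends on [0:b]
#2=a depends on [1:a]
#3=e depends on [2:a]
#4=a depends on [3:e]
#5=e depends on [4:a]
#6=b depends on [4:a]
#7=b depends on [6:b]
sources: [0:b]
N(rest) = Σ N(rest − s) over sources s of rest; N(one piece) = 1:
  size 1 → [5]=1  [7]=1
  size 2 → [5,7]=2  [6,7]=1
  size 3 → [5,6,7]=3
  size 4 → [4,5,6,7]=3
  size 5 → [3,4,5,6,7]=3
  size 6 → [2,3,4,5,6,7]=3
  first=0(b) contributes 3

3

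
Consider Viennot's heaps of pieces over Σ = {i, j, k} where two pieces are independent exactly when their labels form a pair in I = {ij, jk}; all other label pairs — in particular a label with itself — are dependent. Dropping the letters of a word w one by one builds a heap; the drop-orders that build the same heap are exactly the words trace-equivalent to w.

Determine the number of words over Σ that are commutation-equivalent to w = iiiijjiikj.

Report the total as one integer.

120

piece 0:i — minimal
piece 1:i rests on {0:i}
piece 2:i rests on {1:i}
piece 3:i rests on {2:i}
piece 4:j — minimal
piece 5:j rests on {4:j}
piece 6:i rests on {3:i}
piece 7:i rests on {6:i}
piece 8:k rests on {7:i}
piece 9:j rests on {5:j}
minimal pieces: {0:i, 4:j}
ways to finish when only these pieces remain (= sum over removing one remaining piece with nothing left below it):
  1 left: {8}→1  {9}→1
  2 left: {5,9}→1  {7,8}→1  {8,9}→2
  3 left: {4,5,9}→1  {5,8,9}→3  {6,7,8}→1  {7,8,9}→3
  4 left: {3,6,7,8}→1  {4,5,8,9}→4  {5,7,8,9}→6  {6,7,8,9}→4
  5 left: {2,3,6,7,8}→1  {3,6,7,8,9}→5  {4,5,7,8,9}→10  {5,6,7,8,9}→10
  6 left: {1,2,3,6,7,8}→1  {2,3,6,7,8,9}→6  {3,5,6,7,8,9}→15  {4,5,6,7,8,9}→20
  7 left: {0,1,2,3,6,7,8}→1  {1,2,3,6,7,8,9}→7  {2,3,5,6,7,8,9}→21  {3,4,5,6,7,8,9}→35
  8 left: {0,1,2,3,6,7,8,9}→8  {1,2,3,5,6,7,8,9}→28  {2,3,4,5,6,7,8,9}→56
  placing 0:i first → 84 extensions
  placing 4:j first → 36 extensions
total linear extensions = 120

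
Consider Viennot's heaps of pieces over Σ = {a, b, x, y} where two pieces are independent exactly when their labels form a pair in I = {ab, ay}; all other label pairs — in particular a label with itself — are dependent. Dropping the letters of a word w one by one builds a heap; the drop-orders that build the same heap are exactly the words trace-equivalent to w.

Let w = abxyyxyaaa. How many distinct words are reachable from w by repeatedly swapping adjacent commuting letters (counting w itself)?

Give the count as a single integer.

8

drop 0:a onto floor
drop 1:b onto floor
drop 2:x onto {0:a, 1:b}
drop 3:y onto {2:x}
drop 4:y onto {3:y}
drop 5:x onto {4:y}
drop 6:y onto {5:x}
drop 7:a onto {5:x}
drop 8:a onto {7:a}
drop 9:a onto {8:a}
ground layer = {0:a, 1:b}
drop-orders for the pieces not yet dropped (sum over which currently-grounded one goes next):
  1 to go: {6} 1  {9} 1
  2 to go: {6,9} 2  {8,9} 1
  3 to go: {6,8,9} 3  {7,8,9} 1
  4 to go: {6,7,8,9} 4
  5 to go: {5,6,7,8,9} 4
  6 to go: {4,5,6,7,8,9} 4
  7 to go: {3,4,5,6,7,8,9} 4
  8 to go: {2,3,4,5,6,7,8,9} 4
  if 0:a drops first: 4 orders
  if 1:b drops first: 4 orders
heap linearizations: 8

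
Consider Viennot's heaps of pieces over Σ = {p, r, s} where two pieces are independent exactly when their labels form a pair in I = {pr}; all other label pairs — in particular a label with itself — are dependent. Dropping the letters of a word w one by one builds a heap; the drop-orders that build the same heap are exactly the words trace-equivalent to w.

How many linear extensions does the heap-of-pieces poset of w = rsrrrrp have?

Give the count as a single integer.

0(r) covers ∅
1(s) covers 0:r
2(r) covers 1:s
3(r) covers 2:r
4(r) covers 3:r
5(r) covers 4:r
6(p) covers 1:s
floor of heap: 0:r
completions by unplaced set U, small U first (add the entries for U minus each lowest piece of U):
  |U|=1: {5}:1  {6}:1
  |U|=2: {4,5}:1  {5,6}:2
  |U|=3: {3,4,5}:1  {4,5,6}:3
  |U|=4: {2,3,4,5}:1  {3,4,5,6}:4
  |U|=5: {2,3,4,5,6}:5
  start at 0(r): 5

5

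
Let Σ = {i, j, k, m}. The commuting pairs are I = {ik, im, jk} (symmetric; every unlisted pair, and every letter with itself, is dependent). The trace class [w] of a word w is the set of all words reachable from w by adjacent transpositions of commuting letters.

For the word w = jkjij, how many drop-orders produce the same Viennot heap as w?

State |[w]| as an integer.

#0=j has no predecessor
#1=k has no predecessor
#2=j depends on [0:j]
#3=i depends on [2:j]
#4=j depends on [3:i]
sources: [0:j, 1:k]
N(rest) = Σ N(rest − s) over sources s of rest; N(one piece) = 1:
  size 1 → [1]=1  [4]=1
  size 2 → [1,4]=2  [3,4]=1
  size 3 → [1,3,4]=3  [2,3,4]=1
  first=0(j) contributes 4
  first=1(k) contributes 1
|[w]| = 5

5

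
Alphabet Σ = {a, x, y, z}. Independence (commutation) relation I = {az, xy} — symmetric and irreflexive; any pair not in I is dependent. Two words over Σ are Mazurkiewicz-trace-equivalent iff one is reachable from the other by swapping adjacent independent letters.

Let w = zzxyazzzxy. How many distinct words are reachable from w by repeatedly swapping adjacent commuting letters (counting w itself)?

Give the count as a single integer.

16

#0=z has no predecessor
#1=z depends on [0:z]
#2=x depends on [1:z]
#3=y depends on [1:z]
#4=a depends on [2:x, 3:y]
#5=z depends on [2:x, 3:y]
#6=z depends on [5:z]
#7=z depends on [6:z]
#8=x depends on [4:a, 7:z]
#9=y depends on [4:a, 7:z]
sources: [0:z]
N(rest) = Σ N(rest − s) over sources s of rest; N(one piece) = 1:
  size 1 → [8]=1  [9]=1
  size 2 → [8,9]=2
  size 3 → [4,8,9]=2  [7,8,9]=2
  size 4 → [4,7,8,9]=4  [6,7,8,9]=2
  size 5 → [4,6,7,8,9]=6  [5,6,7,8,9]=2
  size 6 → [4,5,6,7,8,9]=8
  size 7 → [2,4,5,6,7,8,9]=8  [3,4,5,6,7,8,9]=8
  size 8 → [2,3,4,5,6,7,8,9]=16
  first=0(z) contributes 16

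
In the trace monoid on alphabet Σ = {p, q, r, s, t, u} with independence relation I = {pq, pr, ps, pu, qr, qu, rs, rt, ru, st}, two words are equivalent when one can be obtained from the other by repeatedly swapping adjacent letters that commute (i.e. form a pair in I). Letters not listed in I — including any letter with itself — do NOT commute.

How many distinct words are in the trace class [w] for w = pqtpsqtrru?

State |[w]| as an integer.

540

piece 0:p — minimal
piece 1:q — minimal
piece 2:t rests on {0:p, 1:q}
piece 3:p rests on {2:t}
piece 4:s rests on {1:q}
piece 5:q rests on {2:t, 4:s}
piece 6:t rests on {3:p, 5:q}
piece 7:r — minimal
piece 8:r rests on {7:r}
piece 9:u rests on {6:t}
minimal pieces: {0:p, 1:q, 7:r}
ways to finish when only these pieces remain (= sum over removing one remaining piece with nothing left below it):
  1 left: {8}→1  {9}→1
  2 left: {6,9}→1  {7,8}→1  {8,9}→2
  3 left: {3,6,9}→1  {5,6,9}→1  {6,8,9}→3  {7,8,9}→3
  4 left: {3,5,6,9}→2  {3,6,8,9}→4  {4,5,6,9}→1  {5,6,8,9}→4  {6,7,8,9}→6
  5 left: {2,3,5,6,9}→2  {3,4,5,6,9}→3  {3,5,6,8,9}→10  {3,6,7,8,9}→10  {4,5,6,8,9}→5  {5,6,7,8,9}→10
  6 left: {0,2,3,5,6,9}→2  {2,3,4,5,6,9}→5  {2,3,5,6,8,9}→12  {3,4,5,6,8,9}→18  {3,5,6,7,8,9}→30  {4,5,6,7,8,9}→15
  7 left: {0,2,3,4,5,6,9}→7  {0,2,3,5,6,8,9}→14  {1,2,3,4,5,6,9}→5  {2,3,4,5,6,8,9}→35  {2,3,5,6,7,8,9}→42  {3,4,5,6,7,8,9}→63
  8 left: {0,1,2,3,4,5,6,9}→12  {0,2,3,4,5,6,8,9}→56  {0,2,3,5,6,7,8,9}→56  {1,2,3,4,5,6,8,9}→40  {2,3,4,5,6,7,8,9}→140
  placing 0:p first → 180 extensions
  placing 1:q first → 252 extensions
  placing 7:r first → 108 extensions
total linear extensions = 540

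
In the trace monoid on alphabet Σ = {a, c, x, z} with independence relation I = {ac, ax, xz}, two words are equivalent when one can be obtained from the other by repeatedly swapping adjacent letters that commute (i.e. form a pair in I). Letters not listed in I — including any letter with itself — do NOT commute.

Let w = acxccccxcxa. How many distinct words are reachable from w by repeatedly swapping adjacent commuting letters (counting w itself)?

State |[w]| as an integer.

55

0(a) covers ∅
1(c) covers ∅
2(x) covers 1:c
3(c) covers 2:x
4(c) covers 3:c
5(c) covers 4:c
6(c) covers 5:c
7(x) covers 6:c
8(c) covers 7:x
9(x) covers 8:c
10(a) covers 0:a
floor of heap: 0:a, 1:c
completions by unplaced set U, small U first (add the entries for U minus each lowest piece of U):
  |U|=1: {9}:1  {10}:1
  |U|=2: {0,10}:1  {8,9}:1  {9,10}:2
  |U|=3: {0,9,10}:3  {7,8,9}:1  {8,9,10}:3
  |U|=4: {0,8,9,10}:6  {6,7,8,9}:1  {7,8,9,10}:4
  |U|=5: {0,7,8,9,10}:10  {5,6,7,8,9}:1  {6,7,8,9,10}:5
  |U|=6: {0,6,7,8,9,10}:15  {4,5,6,7,8,9}:1  {5,6,7,8,9,10}:6
  |U|=7: {0,5,6,7,8,9,10}:21  {3,4,5,6,7,8,9}:1  {4,5,6,7,8,9,10}:7
  |U|=8: {0,4,5,6,7,8,9,10}:28  {2,3,4,5,6,7,8,9}:1  {3,4,5,6,7,8,9,10}:8
  |U|=9: {0,3,4,5,6,7,8,9,10}:36  {1,2,3,4,5,6,7,8,9}:1  {2,3,4,5,6,7,8,9,10}:9
  start at 0(a): 10
  start at 1(c): 45
sum over floor = 55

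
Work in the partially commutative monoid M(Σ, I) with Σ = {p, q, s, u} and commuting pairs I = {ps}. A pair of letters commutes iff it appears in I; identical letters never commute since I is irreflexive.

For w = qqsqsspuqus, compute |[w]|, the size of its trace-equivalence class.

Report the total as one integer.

piece 0:q — minimal
piece 1:q rests on {0:q}
piece 2:s rests on {1:q}
piece 3:q rests on {2:s}
piece 4:s rests on {3:q}
piece 5:s rests on {4:s}
piece 6:p rests on {3:q}
piece 7:u rests on {5:s, 6:p}
piece 8:q rests on {7:u}
piece 9:u rests on {8:q}
piece 10:s rests on {9:u}
minimal pieces: {0:q}
ways to finish when only these pieces remain (= sum over removing one remaining piece with nothing left below it):
  1 left: {10}→1
  2 left: {9,10}→1
  3 left: {8,9,10}→1
  4 left: {7,8,9,10}→1
  5 left: {5,7,8,9,10}→1  {6,7,8,9,10}→1
  6 left: {4,5,7,8,9,10}→1  {5,6,7,8,9,10}→2
  7 left: {4,5,6,7,8,9,10}→3
  8 left: {3,4,5,6,7,8,9,10}→3
  9 left: {2,3,4,5,6,7,8,9,10}→3
  placing 0:q first → 3 extensions

3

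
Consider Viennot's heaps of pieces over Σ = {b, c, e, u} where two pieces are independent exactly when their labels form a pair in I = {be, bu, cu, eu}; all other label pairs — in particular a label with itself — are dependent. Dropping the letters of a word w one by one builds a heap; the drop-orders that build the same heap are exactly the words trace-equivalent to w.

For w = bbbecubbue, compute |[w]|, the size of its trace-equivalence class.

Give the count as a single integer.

0(b) covers ∅
1(b) covers 0:b
2(b) covers 1:b
3(e) covers ∅
4(c) covers 2:b, 3:e
5(u) covers ∅
6(b) covers 4:c
7(b) covers 6:b
8(u) covers 5:u
9(e) covers 4:c
floor of heap: 0:b, 3:e, 5:u
completions by unplaced set U, small U first (add the entries for U minus each lowest piece of U):
  |U|=1: {7}:1  {8}:1  {9}:1
  |U|=2: {5,8}:1  {6,7}:1  {7,8}:2  {7,9}:2  {8,9}:2
  |U|=3: {5,7,8}:3  {5,8,9}:3  {6,7,8}:3  {6,7,9}:3  {7,8,9}:6
  |U|=4: {4,6,7,9}:3  {5,6,7,8}:6  {5,7,8,9}:12  {6,7,8,9}:12
  |U|=5: {2,4,6,7,9}:3  {3,4,6,7,9}:3  {4,6,7,8,9}:15  {5,6,7,8,9}:30
  |U|=6: {1,2,4,6,7,9}:3  {2,3,4,6,7,9}:6  {2,4,6,7,8,9}:18  {3,4,6,7,8,9}:18  {4,5,6,7,8,9}:45
  |U|=7: {0,1,2,4,6,7,9}:3  {1,2,3,4,6,7,9}:9  {1,2,4,6,7,8,9}:21  {2,3,4,6,7,8,9}:42  {2,4,5,6,7,8,9}:63  {3,4,5,6,7,8,9}:63
  |U|=8: {0,1,2,3,4,6,7,9}:12  {0,1,2,4,6,7,8,9}:24  {1,2,3,4,6,7,8,9}:72  {1,2,4,5,6,7,8,9}:84  {2,3,4,5,6,7,8,9}:168
  start at 0(b): 324
  start at 3(e): 108
  start at 5(u): 108
sum over floor = 540

540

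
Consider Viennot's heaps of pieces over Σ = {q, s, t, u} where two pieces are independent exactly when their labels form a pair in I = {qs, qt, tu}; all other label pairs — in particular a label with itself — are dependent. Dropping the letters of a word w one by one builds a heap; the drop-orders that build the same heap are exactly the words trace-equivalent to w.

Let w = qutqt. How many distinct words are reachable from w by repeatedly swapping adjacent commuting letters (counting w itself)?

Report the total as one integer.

10

piece 0:q — minimal
piece 1:u rests on {0:q}
piece 2:t — minimal
piece 3:q rests on {1:u}
piece 4:t rests on {2:t}
minimal pieces: {0:q, 2:t}
ways to finish when only these pieces remain (= sum over removing one remaining piece with nothing left below it):
  1 left: {3}→1  {4}→1
  2 left: {1,3}→1  {2,4}→1  {3,4}→2
  3 left: {0,1,3}→1  {1,3,4}→3  {2,3,4}→3
  placing 0:q first → 6 extensions
  placing 2:t first → 4 extensions
total linear extensions = 10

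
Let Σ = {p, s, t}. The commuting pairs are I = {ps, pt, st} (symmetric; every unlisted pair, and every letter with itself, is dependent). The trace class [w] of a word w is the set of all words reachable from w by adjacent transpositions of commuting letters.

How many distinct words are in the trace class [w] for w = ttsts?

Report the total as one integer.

10

0(t) covers ∅
1(t) covers 0:t
2(s) covers ∅
3(t) covers 1:t
4(s) covers 2:s
floor of heap: 0:t, 2:s
completions by unplaced set U, small U first (add the entries for U minus each lowest piece of U):
  |U|=1: {3}:1  {4}:1
  |U|=2: {1,3}:1  {2,4}:1  {3,4}:2
  |U|=3: {0,1,3}:1  {1,3,4}:3  {2,3,4}:3
  start at 0(t): 6
  start at 2(s): 4
sum over floor = 10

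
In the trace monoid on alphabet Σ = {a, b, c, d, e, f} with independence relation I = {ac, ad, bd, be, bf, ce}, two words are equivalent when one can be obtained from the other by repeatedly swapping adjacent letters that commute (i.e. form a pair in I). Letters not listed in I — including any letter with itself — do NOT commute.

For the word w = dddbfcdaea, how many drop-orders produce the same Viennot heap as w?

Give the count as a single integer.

15

#0=d has no predecessor
#1=d depends on [0:d]
#2=d depends on [1:d]
#3=b has no predecessor
#4=f depends on [2:d]
#5=c depends on [3:b, 4:f]
#6=d depends on [5:c]
#7=a depends on [3:b, 4:f]
#8=e depends on [6:d, 7:a]
#9=a depends on [8:e]
sources: [0:d, 3:b]
N(rest) = Σ N(rest − s) over sources s of rest; N(one piece) = 1:
  size 1 → [9]=1
  size 2 → [8,9]=1
  size 3 → [6,8,9]=1  [7,8,9]=1
  size 4 → [5,6,8,9]=1  [6,7,8,9]=2
  size 5 → [5,6,7,8,9]=3
  size 6 → [3,5,6,7,8,9]=3  [4,5,6,7,8,9]=3
  size 7 → [2,4,5,6,7,8,9]=3  [3,4,5,6,7,8,9]=6
  size 8 → [1,2,4,5,6,7,8,9]=3  [2,3,4,5,6,7,8,9]=9
  first=0(d) contributes 12
  first=3(b) contributes 3
|[w]| = 15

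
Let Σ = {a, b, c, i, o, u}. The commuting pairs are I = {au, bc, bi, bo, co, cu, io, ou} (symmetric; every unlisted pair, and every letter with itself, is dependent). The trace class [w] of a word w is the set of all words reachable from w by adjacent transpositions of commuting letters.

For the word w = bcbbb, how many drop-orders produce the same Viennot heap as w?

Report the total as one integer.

0(b) covers ∅
1(c) covers ∅
2(b) covers 0:b
3(b) covers 2:b
4(b) covers 3:b
floor of heap: 0:b, 1:c
completions by unplaced set U, small U first (add the entries for U minus each lowest piece of U):
  |U|=1: {1}:1  {4}:1
  |U|=2: {1,4}:2  {3,4}:1
  |U|=3: {1,3,4}:3  {2,3,4}:1
  start at 0(b): 4
  start at 1(c): 1
sum over floor = 5

5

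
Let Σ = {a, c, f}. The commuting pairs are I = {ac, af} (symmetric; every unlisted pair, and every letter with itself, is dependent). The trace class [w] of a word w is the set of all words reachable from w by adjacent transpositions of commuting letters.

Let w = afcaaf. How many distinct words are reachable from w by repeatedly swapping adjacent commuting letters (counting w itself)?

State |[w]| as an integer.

20

#0=a has no predecessor
#1=f has no predecessor
#2=c depends on [1:f]
#3=a depends on [0:a]
#4=a depends on [3:a]
#5=f depends on [2:c]
sources: [0:a, 1:f]
N(rest) = Σ N(rest − s) over sources s of rest; N(one piece) = 1:
  size 1 → [4]=1  [5]=1
  size 2 → [2,5]=1  [3,4]=1  [4,5]=2
  size 3 → [0,3,4]=1  [1,2,5]=1  [2,4,5]=3  [3,4,5]=3
  size 4 → [0,3,4,5]=4  [1,2,4,5]=4  [2,3,4,5]=6
  first=0(a) contributes 10
  first=1(f) contributes 10
|[w]| = 20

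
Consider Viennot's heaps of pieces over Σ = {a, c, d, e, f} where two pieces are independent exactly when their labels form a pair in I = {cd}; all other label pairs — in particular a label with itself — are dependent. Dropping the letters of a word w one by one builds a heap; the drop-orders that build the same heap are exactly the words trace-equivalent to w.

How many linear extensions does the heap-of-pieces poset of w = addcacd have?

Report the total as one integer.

6

piece 0:a — minimal
piece 1:d rests on {0:a}
piece 2:d rests on {1:d}
piece 3:c rests on {0:a}
piece 4:a rests on {2:d, 3:c}
piece 5:c rests on {4:a}
piece 6:d rests on {4:a}
minimal pieces: {0:a}
ways to finish when only these pieces remain (= sum over removing one remaining piece with nothing left below it):
  1 left: {5}→1  {6}→1
  2 left: {5,6}→2
  3 left: {4,5,6}→2
  4 left: {2,4,5,6}→2  {3,4,5,6}→2
  5 left: {1,2,4,5,6}→2  {2,3,4,5,6}→4
  placing 0:a first → 6 extensions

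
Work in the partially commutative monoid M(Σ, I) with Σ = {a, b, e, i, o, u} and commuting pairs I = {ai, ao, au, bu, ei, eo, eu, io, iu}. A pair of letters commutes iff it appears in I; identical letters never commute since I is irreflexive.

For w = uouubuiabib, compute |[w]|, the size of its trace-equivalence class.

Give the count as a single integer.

piece 0:u — minimal
piece 1:o rests on {0:u}
piece 2:u rests on {1:o}
piece 3:u rests on {2:u}
piece 4:b rests on {1:o}
piece 5:u rests on {3:u}
piece 6:i rests on {4:b}
piece 7:a rests on {4:b}
piece 8:b rests on {6:i, 7:a}
piece 9:i rests on {8:b}
piece 10:b rests on {9:i}
minimal pieces: {0:u}
ways to finish when only these pieces remain (= sum over removing one remaining piece with nothing left below it):
  1 left: {5}→1  {10}→1
  2 left: {3,5}→1  {5,10}→2  {9,10}→1
  3 left: {2,3,5}→1  {3,5,10}→3  {5,9,10}→3  {8,9,10}→1
  4 left: {2,3,5,10}→4  {3,5,9,10}→6  {5,8,9,10}→4  {6,8,9,10}→1  {7,8,9,10}→1
  5 left: {2,3,5,9,10}→10  {3,5,8,9,10}→10  {5,6,8,9,10}→5  {5,7,8,9,10}→5  {6,7,8,9,10}→2
  6 left: {2,3,5,8,9,10}→20  {3,5,6,8,9,10}→15  {3,5,7,8,9,10}→15  {4,6,7,8,9,10}→2  {5,6,7,8,9,10}→12
  7 left: {2,3,5,6,8,9,10}→35  {2,3,5,7,8,9,10}→35  {3,5,6,7,8,9,10}→42  {4,5,6,7,8,9,10}→14
  8 left: {2,3,5,6,7,8,9,10}→112  {3,4,5,6,7,8,9,10}→56
  9 left: {2,3,4,5,6,7,8,9,10}→168
  placing 0:u first → 168 extensions

168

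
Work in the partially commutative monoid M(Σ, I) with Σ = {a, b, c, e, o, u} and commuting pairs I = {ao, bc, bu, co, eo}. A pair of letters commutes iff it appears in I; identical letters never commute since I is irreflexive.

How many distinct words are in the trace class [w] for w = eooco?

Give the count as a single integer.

10

#0=e has no predecessor
#1=o has no predecessor
#2=o depends on [1:o]
#3=c depends on [0:e]
#4=o depends on [2:o]
sources: [0:e, 1:o]
N(rest) = Σ N(rest − s) over sources s of rest; N(one piece) = 1:
  size 1 → [3]=1  [4]=1
  size 2 → [0,3]=1  [2,4]=1  [3,4]=2
  size 3 → [0,3,4]=3  [1,2,4]=1  [2,3,4]=3
  first=0(e) contributes 4
  first=1(o) contributes 6
|[w]| = 10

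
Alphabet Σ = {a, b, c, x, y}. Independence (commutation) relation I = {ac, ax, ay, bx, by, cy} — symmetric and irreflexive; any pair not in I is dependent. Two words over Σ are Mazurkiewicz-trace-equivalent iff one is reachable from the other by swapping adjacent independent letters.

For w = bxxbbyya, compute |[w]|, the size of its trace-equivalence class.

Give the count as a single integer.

70

0(b) covers ∅
1(x) covers ∅
2(x) covers 1:x
3(b) covers 0:b
4(b) covers 3:b
5(y) covers 2:x
6(y) covers 5:y
7(a) covers 4:b
floor of heap: 0:b, 1:x
completions by unplaced set U, small U first (add the entries for U minus each lowest piece of U):
  |U|=1: {6}:1  {7}:1
  |U|=2: {4,7}:1  {5,6}:1  {6,7}:2
  |U|=3: {2,5,6}:1  {3,4,7}:1  {4,6,7}:3  {5,6,7}:3
  |U|=4: {0,3,4,7}:1  {1,2,5,6}:1  {2,5,6,7}:4  {3,4,6,7}:4  {4,5,6,7}:6
  |U|=5: {0,3,4,6,7}:5  {1,2,5,6,7}:5  {2,4,5,6,7}:10  {3,4,5,6,7}:10
  |U|=6: {0,3,4,5,6,7}:15  {1,2,4,5,6,7}:15  {2,3,4,5,6,7}:20
  start at 0(b): 35
  start at 1(x): 35
sum over floor = 70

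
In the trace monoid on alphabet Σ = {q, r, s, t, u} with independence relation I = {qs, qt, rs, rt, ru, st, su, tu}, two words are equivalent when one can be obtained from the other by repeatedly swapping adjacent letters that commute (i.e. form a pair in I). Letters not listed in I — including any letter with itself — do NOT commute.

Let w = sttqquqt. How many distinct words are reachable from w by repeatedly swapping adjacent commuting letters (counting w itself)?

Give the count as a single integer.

#0=s has no predecessor
#1=t has no predecessor
#2=t depends on [1:t]
#3=q has no predecessor
#4=q depends on [3:q]
#5=u depends on [4:q]
#6=q depends on [5:u]
#7=t depends on [2:t]
sources: [0:s, 1:t, 3:q]
N(rest) = Σ N(rest − s) over sources s of rest; N(one piece) = 1:
  size 1 → [0]=1  [6]=1  [7]=1
  size 2 → [0,6]=2  [0,7]=2  [2,7]=1  [5,6]=1  [6,7]=2
  size 3 → [0,2,7]=3  [0,5,6]=3  [0,6,7]=6  [1,2,7]=1  [2,6,7]=3  [4,5,6]=1  [5,6,7]=3
  size 4 → [0,1,2,7]=4  [0,2,6,7]=12  [0,4,5,6]=4  [0,5,6,7]=12  [1,2,6,7]=4  [2,5,6,7]=6  [3,4,5,6]=1  [4,5,6,7]=4
  size 5 → [0,1,2,6,7]=20  [0,2,5,6,7]=30  [0,3,4,5,6]=5  [0,4,5,6,7]=20  [1,2,5,6,7]=10  [2,4,5,6,7]=10  [3,4,5,6,7]=5
  size 6 → [0,1,2,5,6,7]=60  [0,2,4,5,6,7]=60  [0,3,4,5,6,7]=30  [1,2,4,5,6,7]=20  [2,3,4,5,6,7]=15
  first=0(s) contributes 35
  first=1(t) contributes 105
  first=3(q) contributes 140
|[w]| = 280

280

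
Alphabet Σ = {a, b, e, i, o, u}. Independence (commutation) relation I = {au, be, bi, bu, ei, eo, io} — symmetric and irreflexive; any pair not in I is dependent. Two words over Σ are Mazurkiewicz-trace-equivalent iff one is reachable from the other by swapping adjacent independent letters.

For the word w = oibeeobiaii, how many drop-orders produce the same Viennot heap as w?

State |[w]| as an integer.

420

#0=o has no predecessor
#1=i has no predecessor
#2=b depends on [0:o]
#3=e has no predecessor
#4=e depends on [3:e]
#5=o depends on [2:b]
#6=b depends on [5:o]
#7=i depends on [1:i]
#8=a depends on [4:e, 6:b, 7:i]
#9=i depends on [8:a]
#10=i depends on [9:i]
sources: [0:o, 1:i, 3:e]
N(rest) = Σ N(rest − s) over sources s of rest; N(one piece) = 1:
  size 1 → [10]=1
  size 2 → [9,10]=1
  size 3 → [8,9,10]=1
  size 4 → [4,8,9,10]=1  [6,8,9,10]=1  [7,8,9,10]=1
  size 5 → [1,7,8,9,10]=1  [3,4,8,9,10]=1  [4,6,8,9,10]=2  [4,7,8,9,10]=2  [5,6,8,9,10]=1  [6,7,8,9,10]=2
  size 6 → [1,4,7,8,9,10]=3  [1,6,7,8,9,10]=3  [2,5,6,8,9,10]=1  [3,4,6,8,9,10]=3  [3,4,7,8,9,10]=3  [4,5,6,8,9,10]=3  [4,6,7,8,9,10]=6  [5,6,7,8,9,10]=3
  size 7 → [0,2,5,6,8,9,10]=1  [1,3,4,7,8,9,10]=6  [1,4,6,7,8,9,10]=12  [1,5,6,7,8,9,10]=6  [2,4,5,6,8,9,10]=4  [2,5,6,7,8,9,10]=4  [3,4,5,6,8,9,10]=6  [3,4,6,7,8,9,10]=12  [4,5,6,7,8,9,10]=12
  size 8 → [0,2,4,5,6,8,9,10]=5  [0,2,5,6,7,8,9,10]=5  [1,2,5,6,7,8,9,10]=10  [1,3,4,6,7,8,9,10]=30  [1,4,5,6,7,8,9,10]=30  [2,3,4,5,6,8,9,10]=10  [2,4,5,6,7,8,9,10]=20  [3,4,5,6,7,8,9,10]=30
  size 9 → [0,1,2,5,6,7,8,9,10]=15  [0,2,3,4,5,6,8,9,10]=15  [0,2,4,5,6,7,8,9,10]=30  [1,2,4,5,6,7,8,9,10]=60  [1,3,4,5,6,7,8,9,10]=90  [2,3,4,5,6,7,8,9,10]=60
  first=0(o) contributes 210
  first=1(i) contributes 105
  first=3(e) contributes 105
|[w]| = 420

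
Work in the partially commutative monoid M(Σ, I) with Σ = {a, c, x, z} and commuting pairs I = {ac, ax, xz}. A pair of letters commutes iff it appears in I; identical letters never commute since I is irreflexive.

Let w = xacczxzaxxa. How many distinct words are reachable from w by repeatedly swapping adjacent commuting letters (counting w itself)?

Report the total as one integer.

piece 0:x — minimal
piece 1:a — minimal
piece 2:c rests on {0:x}
piece 3:c rests on {2:c}
piece 4:z rests on {1:a, 3:c}
piece 5:x rests on {3:c}
piece 6:z rests on {4:z}
piece 7:a rests on {6:z}
piece 8:x rests on {5:x}
piece 9:x rests on {8:x}
piece 10:a rests on {7:a}
minimal pieces: {0:x, 1:a}
ways to finish when only these pieces remain (= sum over removing one remaining piece with nothing left below it):
  1 left: {9}→1  {10}→1
  2 left: {7,10}→1  {8,9}→1  {9,10}→2
  3 left: {5,8,9}→1  {6,7,10}→1  {7,9,10}→3  {8,9,10}→3
  4 left: {4,6,7,10}→1  {5,8,9,10}→4  {6,7,9,10}→4  {7,8,9,10}→6
  5 left: {1,4,6,7,10}→1  {4,6,7,9,10}→5  {5,7,8,9,10}→10  {6,7,8,9,10}→10
  6 left: {1,4,6,7,9,10}→6  {4,6,7,8,9,10}→15  {5,6,7,8,9,10}→20
  7 left: {1,4,6,7,8,9,10}→21  {4,5,6,7,8,9,10}→35
  8 left: {1,4,5,6,7,8,9,10}→56  {3,4,5,6,7,8,9,10}→35
  9 left: {1,3,4,5,6,7,8,9,10}→91  {2,3,4,5,6,7,8,9,10}→35
  placing 0:x first → 126 extensions
  placing 1:a first → 35 extensions
total linear extensions = 161

161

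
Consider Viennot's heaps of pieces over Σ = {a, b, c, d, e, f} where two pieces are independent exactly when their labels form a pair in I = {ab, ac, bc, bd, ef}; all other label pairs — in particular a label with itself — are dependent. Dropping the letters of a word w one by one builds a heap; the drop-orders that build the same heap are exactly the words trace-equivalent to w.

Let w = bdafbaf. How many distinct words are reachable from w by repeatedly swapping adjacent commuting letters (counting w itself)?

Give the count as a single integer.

6

#0=b has no predecessor
#1=d has no predecessor
#2=a depends on [1:d]
#3=f depends on [0:b, 2:a]
#4=b depends on [3:f]
#5=a depends on [3:f]
#6=f depends on [4:b, 5:a]
sources: [0:b, 1:d]
N(rest) = Σ N(rest − s) over sources s of rest; N(one piece) = 1:
  size 1 → [6]=1
  size 2 → [4,6]=1  [5,6]=1
  size 3 → [4,5,6]=2
  size 4 → [3,4,5,6]=2
  size 5 → [0,3,4,5,6]=2  [2,3,4,5,6]=2
  first=0(b) contributes 2
  first=1(d) contributes 4
|[w]| = 6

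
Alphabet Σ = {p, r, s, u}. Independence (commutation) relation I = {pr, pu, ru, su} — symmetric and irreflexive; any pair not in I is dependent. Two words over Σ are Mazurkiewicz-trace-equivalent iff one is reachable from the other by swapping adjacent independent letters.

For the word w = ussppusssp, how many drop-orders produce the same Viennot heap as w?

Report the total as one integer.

0(u) covers ∅
1(s) covers ∅
2(s) covers 1:s
3(p) covers 2:s
4(p) covers 3:p
5(u) covers 0:u
6(s) covers 4:p
7(s) covers 6:s
8(s) covers 7:s
9(p) covers 8:s
floor of heap: 0:u, 1:s
completions by unplaced set U, small U first (add the entries for U minus each lowest piece of U):
  |U|=1: {5}:1  {9}:1
  |U|=2: {0,5}:1  {5,9}:2  {8,9}:1
  |U|=3: {0,5,9}:3  {5,8,9}:3  {7,8,9}:1
  |U|=4: {0,5,8,9}:6  {5,7,8,9}:4  {6,7,8,9}:1
  |U|=5: {0,5,7,8,9}:10  {4,6,7,8,9}:1  {5,6,7,8,9}:5
  |U|=6: {0,5,6,7,8,9}:15  {3,4,6,7,8,9}:1  {4,5,6,7,8,9}:6
  |U|=7: {0,4,5,6,7,8,9}:21  {2,3,4,6,7,8,9}:1  {3,4,5,6,7,8,9}:7
  |U|=8: {0,3,4,5,6,7,8,9}:28  {1,2,3,4,6,7,8,9}:1  {2,3,4,5,6,7,8,9}:8
  start at 0(u): 9
  start at 1(s): 36
sum over floor = 45

45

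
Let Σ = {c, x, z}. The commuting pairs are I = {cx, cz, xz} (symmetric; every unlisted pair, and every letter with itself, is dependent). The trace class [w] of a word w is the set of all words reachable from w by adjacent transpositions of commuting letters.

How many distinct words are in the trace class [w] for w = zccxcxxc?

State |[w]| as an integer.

280

#0=z has no predecessor
#1=c has no predecessor
#2=c depends on [1:c]
#3=x has no predecessor
#4=c depends on [2:c]
#5=x depends on [3:x]
#6=x depends on [5:x]
#7=c depends on [4:c]
sources: [0:z, 1:c, 3:x]
N(rest) = Σ N(rest − s) over sources s of rest; N(one piece) = 1:
  size 1 → [0]=1  [6]=1  [7]=1
  size 2 → [0,6]=2  [0,7]=2  [4,7]=1  [5,6]=1  [6,7]=2
  size 3 → [0,4,7]=3  [0,5,6]=3  [0,6,7]=6  [2,4,7]=1  [3,5,6]=1  [4,6,7]=3  [5,6,7]=3
  size 4 → [0,2,4,7]=4  [0,3,5,6]=4  [0,4,6,7]=12  [0,5,6,7]=12  [1,2,4,7]=1  [2,4,6,7]=4  [3,5,6,7]=4  [4,5,6,7]=6
  size 5 → [0,1,2,4,7]=5  [0,2,4,6,7]=20  [0,3,5,6,7]=20  [0,4,5,6,7]=30  [1,2,4,6,7]=5  [2,4,5,6,7]=10  [3,4,5,6,7]=10
  size 6 → [0,1,2,4,6,7]=30  [0,2,4,5,6,7]=60  [0,3,4,5,6,7]=60  [1,2,4,5,6,7]=15  [2,3,4,5,6,7]=20
  first=0(z) contributes 35
  first=1(c) contributes 140
  first=3(x) contributes 105
|[w]| = 280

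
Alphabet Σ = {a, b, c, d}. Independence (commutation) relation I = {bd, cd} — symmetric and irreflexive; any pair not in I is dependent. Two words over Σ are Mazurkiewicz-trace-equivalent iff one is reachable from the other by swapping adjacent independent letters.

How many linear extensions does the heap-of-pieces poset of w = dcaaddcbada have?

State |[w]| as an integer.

12

drop 0:d onto floor
drop 1:c onto floor
drop 2:a onto {0:d, 1:c}
drop 3:a onto {2:a}
drop 4:d onto {3:a}
drop 5:d onto {4:d}
drop 6:c onto {3:a}
drop 7:b onto {6:c}
drop 8:a onto {5:d, 7:b}
drop 9:d onto {8:a}
drop 10:a onto {9:d}
ground layer = {0:d, 1:c}
drop-orders for the pieces not yet dropped (sum over which currently-grounded one goes next):
  1 to go: {10} 1
  2 to go: {9,10} 1
  3 to go: {8,9,10} 1
  4 to go: {5,8,9,10} 1  {7,8,9,10} 1
  5 to go: {4,5,8,9,10} 1  {5,7,8,9,10} 2  {6,7,8,9,10} 1
  6 to go: {4,5,7,8,9,10} 3  {5,6,7,8,9,10} 3
  7 to go: {4,5,6,7,8,9,10} 6
  8 to go: {3,4,5,6,7,8,9,10} 6
  9 to go: {2,3,4,5,6,7,8,9,10} 6
  if 0:d drops first: 6 orders
  if 1:c drops first: 6 orders
heap linearizations: 12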